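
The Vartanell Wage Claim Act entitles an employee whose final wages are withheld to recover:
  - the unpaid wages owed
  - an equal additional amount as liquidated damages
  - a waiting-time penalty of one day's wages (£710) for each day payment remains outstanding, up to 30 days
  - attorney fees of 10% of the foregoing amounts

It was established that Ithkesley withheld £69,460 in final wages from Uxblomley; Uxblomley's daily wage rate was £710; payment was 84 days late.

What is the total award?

Liquidated damages (equal amount): £69,460
Penalty days: min(84, 30) = 30
Waiting-time penalty: 30 × £710 = £21,300
Subtotal: £69,460 + £69,460 + £21,300 = £160,220
Attorney fees: 10% of £160,220 = £16,022
Total award: £160,220 + £16,022 = £176,242

£176,242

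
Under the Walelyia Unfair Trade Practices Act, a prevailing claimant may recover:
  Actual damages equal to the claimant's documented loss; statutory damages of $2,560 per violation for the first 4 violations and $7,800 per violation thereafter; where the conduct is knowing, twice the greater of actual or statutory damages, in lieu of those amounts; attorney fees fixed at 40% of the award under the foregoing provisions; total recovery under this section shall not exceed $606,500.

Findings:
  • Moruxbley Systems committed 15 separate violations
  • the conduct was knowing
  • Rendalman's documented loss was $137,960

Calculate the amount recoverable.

First 4 violations: 4 × $2,560 = $10,240
Remaining violations: (15 − 4) × $7,800 = $85,800
Statutory damages: $10,240 + $85,800 = $96,040
Greater of actual damages ($137,960) or statutory damages ($96,040): $137,960
Doubled: 2 × $137,960 = $275,920
Attorney fees: 40% of $275,920 = $110,368
Total before cap: $275,920 + $110,368 = $386,288
Cap at $606,500: $386,288 is within the cap, no reduction.

$386,288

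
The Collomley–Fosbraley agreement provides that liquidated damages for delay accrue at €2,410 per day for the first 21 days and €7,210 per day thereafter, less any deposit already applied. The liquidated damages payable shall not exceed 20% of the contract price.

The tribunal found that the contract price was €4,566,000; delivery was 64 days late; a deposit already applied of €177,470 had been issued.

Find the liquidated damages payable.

€183,170

First 21 days: 21 × €2,410 = €50,610
Remaining days: (64 − 21) × €7,210 = €310,030
Accrued per-day damages: €50,610 + €310,030 = €360,640
Less deposit already applied: €360,640 − €177,470 = €183,170
Cap: 20% of €4,566,000 = €913,200
Cap at €913,200: €183,170 is within the cap, no reduction.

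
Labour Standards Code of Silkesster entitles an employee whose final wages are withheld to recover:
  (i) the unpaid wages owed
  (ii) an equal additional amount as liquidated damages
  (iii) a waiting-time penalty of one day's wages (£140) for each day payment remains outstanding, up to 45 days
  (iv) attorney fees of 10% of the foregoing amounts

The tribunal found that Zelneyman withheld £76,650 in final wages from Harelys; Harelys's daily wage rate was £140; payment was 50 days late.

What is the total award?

£175,560

Liquidated damages (equal amount): £76,650
Penalty days: min(50, 45) = 45
Waiting-time penalty: 45 × £140 = £6,300
Subtotal: £76,650 + £76,650 + £6,300 = £159,600
Attorney fees: 10% of £159,600 = £15,960
Total award: £159,600 + £15,960 = £175,560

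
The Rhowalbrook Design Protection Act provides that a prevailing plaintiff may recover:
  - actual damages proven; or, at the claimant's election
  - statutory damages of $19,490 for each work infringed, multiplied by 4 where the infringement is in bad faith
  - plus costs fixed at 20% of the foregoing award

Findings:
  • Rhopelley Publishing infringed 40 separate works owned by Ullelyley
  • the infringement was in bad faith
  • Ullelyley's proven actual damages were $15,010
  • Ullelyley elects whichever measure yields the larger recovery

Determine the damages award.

Statutory damages: 40 × $19,490 = $779,600
Multiplied by 4: 4 × $779,600 = $3,118,400
Greater of actual damages ($15,010) or enhanced statutory damages ($3,118,400): $3,118,400
Costs: 20% of $3,118,400 = $623,680
Award plus costs: $3,118,400 + $623,680 = $3,742,080

$3,742,080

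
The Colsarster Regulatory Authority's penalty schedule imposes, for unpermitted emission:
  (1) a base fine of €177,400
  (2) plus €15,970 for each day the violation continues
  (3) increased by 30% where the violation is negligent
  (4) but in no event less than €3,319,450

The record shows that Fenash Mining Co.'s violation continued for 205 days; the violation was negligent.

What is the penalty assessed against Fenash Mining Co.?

€4,486,625

Per-day component: 205 × €15,970 = €3,273,850
Base plus per-day: €177,400 + €3,273,850 = €3,451,250
Enhancement: 30% of €3,451,250 = €1,035,375
Enhanced fine: €3,451,250 + €1,035,375 = €4,486,625
Minimum €3,319,450: €4,486,625 meets the minimum, no increase.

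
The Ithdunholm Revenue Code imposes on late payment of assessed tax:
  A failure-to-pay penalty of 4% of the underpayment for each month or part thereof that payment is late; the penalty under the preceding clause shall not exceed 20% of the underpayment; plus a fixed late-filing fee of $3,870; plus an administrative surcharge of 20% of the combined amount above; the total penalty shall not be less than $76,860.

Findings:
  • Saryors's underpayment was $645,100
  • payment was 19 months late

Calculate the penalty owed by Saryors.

$159,468

Accrued rate: 4% × 19 = 76%, capped at 20% → 20%
Failure-to-pay penalty: 20% of $645,100 = $129,020
Penalty before surcharge: $129,020 + $3,870 = $132,890
Administrative surcharge: 20% of $132,890 = $26,578
Total penalty: $132,890 + $26,578 = $159,468
Minimum $76,860: $159,468 meets the minimum, no increase.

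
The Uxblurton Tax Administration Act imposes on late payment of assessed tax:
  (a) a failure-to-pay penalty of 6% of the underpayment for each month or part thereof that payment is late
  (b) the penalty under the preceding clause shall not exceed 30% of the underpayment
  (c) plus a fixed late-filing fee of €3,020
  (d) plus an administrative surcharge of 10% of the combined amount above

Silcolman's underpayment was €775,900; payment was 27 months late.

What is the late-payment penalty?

Penalty: €259,369

Accrued rate: 6% × 27 = 162%, capped at 30% → 30%
Failure-to-pay penalty: 30% of €775,900 = €232,770
Penalty before surcharge: €232,770 + €3,020 = €235,790
Administrative surcharge: 10% of €235,790 = €23,579
Total penalty: €235,790 + €23,579 = €259,369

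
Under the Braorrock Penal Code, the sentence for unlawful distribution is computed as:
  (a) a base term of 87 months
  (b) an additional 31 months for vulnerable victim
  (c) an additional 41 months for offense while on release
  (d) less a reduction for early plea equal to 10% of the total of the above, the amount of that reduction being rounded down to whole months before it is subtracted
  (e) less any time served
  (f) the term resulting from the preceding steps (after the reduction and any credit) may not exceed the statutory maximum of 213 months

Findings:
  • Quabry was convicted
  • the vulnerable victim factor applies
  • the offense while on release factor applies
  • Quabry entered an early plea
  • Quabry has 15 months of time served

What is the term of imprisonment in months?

129 months

Vulnerable victim enhancement: +31 months
Offense while on release enhancement: +41 months
Adjusted term: 87 months + 31 months + 41 months = 159 months
Early plea reduction: 10% of 159 months = 15 months (rounded down)
After reduction: 159 − 15 = 144 months
Less time served: 144 months − 15 months = 129 months
Cap at 213 months: 129 months is within the cap, no reduction.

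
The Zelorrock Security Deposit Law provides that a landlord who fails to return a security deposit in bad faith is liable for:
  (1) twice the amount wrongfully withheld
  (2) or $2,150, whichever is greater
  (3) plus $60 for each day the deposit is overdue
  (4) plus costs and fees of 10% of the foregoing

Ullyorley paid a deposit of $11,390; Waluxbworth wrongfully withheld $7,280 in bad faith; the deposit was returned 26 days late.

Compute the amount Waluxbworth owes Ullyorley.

$17,732

Doubled: 2 × $7,280 = $14,560
Minimum $2,150: $14,560 meets the minimum, no increase.
Late-return penalty: 26 × $60 = $1,560
Damages plus late penalty: $14,560 + $1,560 = $16,120
Costs and fees: 10% of $16,120 = $1,612
Total recovery: $16,120 + $1,612 = $17,732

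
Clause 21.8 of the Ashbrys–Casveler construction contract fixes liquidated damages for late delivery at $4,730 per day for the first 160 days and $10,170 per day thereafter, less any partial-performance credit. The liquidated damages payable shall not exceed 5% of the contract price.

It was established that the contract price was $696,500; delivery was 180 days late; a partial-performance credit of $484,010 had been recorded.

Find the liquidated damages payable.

Liquidated damages: $34,825

First 160 days: 160 × $4,730 = $756,800
Remaining days: (180 − 160) × $10,170 = $203,400
Accrued per-day damages: $756,800 + $203,400 = $960,200
Less partial-performance credit: $960,200 − $484,010 = $476,190
Cap: 5% of $696,500 = $34,825
Cap at $34,825: $476,190 exceeds the cap → $34,825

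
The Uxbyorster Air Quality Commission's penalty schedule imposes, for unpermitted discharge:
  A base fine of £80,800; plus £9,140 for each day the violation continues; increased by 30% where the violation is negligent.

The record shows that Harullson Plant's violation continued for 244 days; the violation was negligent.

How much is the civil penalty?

£3,004,248

Per-day component: 244 × £9,140 = £2,230,160
Base plus per-day: £80,800 + £2,230,160 = £2,310,960
Enhancement: 30% of £2,310,960 = £693,288
Enhanced fine: £2,310,960 + £693,288 = £3,004,248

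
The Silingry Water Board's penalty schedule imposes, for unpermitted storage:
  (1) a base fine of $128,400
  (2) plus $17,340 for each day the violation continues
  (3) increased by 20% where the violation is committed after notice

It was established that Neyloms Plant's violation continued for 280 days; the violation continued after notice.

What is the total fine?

$5,980,320

Per-day component: 280 × $17,340 = $4,855,200
Base plus per-day: $128,400 + $4,855,200 = $4,983,600
Enhancement: 20% of $4,983,600 = $996,720
Enhanced fine: $4,983,600 + $996,720 = $5,980,320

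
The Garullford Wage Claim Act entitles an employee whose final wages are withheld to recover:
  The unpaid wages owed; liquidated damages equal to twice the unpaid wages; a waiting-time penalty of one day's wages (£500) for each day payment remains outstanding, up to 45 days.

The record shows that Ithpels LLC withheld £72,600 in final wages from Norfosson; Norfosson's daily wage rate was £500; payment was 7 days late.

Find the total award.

Doubled: 2 × £72,600 = £145,200
Penalty days: min(7, 45) = 7
Waiting-time penalty: 7 × £500 = £3,500
Total award: £72,600 + £145,200 + £3,500 = £221,300

£221,300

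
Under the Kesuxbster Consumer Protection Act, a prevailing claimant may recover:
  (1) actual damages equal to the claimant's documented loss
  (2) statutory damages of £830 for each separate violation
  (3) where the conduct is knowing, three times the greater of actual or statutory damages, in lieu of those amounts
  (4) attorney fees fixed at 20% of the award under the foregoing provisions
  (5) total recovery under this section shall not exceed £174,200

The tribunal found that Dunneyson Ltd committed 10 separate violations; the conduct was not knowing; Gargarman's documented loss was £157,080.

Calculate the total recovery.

£174,200

Statutory damages: 10 × £830 = £8,300
Conduct not knowing: the in-lieu enhancement does not apply.
Actual plus statutory damages: £157,080 + £8,300 = £165,380
Attorney fees: 20% of £165,380 = £33,076
Total before cap: £165,380 + £33,076 = £198,456
Cap at £174,200: £198,456 exceeds the cap → £174,200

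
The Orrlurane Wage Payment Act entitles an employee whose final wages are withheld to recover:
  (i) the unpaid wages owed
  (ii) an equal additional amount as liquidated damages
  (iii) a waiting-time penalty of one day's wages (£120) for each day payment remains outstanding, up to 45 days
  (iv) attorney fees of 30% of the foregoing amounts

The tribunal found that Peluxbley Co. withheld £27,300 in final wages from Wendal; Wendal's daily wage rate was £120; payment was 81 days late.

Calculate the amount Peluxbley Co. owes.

Liquidated damages (equal amount): £27,300
Penalty days: min(81, 45) = 45
Waiting-time penalty: 45 × £120 = £5,400
Subtotal: £27,300 + £27,300 + £5,400 = £60,000
Attorney fees: 30% of £60,000 = £18,000
Total award: £60,000 + £18,000 = £78,000

£78,000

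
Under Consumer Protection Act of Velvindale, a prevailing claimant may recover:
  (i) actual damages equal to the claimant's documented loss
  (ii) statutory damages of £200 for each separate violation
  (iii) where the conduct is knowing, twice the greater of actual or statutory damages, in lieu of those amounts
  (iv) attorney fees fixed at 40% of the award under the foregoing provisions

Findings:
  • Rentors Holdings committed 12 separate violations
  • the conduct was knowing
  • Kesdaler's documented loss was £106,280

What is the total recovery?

Statutory damages: 12 × £200 = £2,400
Greater of actual damages (£106,280) or statutory damages (£2,400): £106,280
Doubled: 2 × £106,280 = £212,560
Attorney fees: 40% of £212,560 = £85,024
Total recovery: £212,560 + £85,024 = £297,584

£297,584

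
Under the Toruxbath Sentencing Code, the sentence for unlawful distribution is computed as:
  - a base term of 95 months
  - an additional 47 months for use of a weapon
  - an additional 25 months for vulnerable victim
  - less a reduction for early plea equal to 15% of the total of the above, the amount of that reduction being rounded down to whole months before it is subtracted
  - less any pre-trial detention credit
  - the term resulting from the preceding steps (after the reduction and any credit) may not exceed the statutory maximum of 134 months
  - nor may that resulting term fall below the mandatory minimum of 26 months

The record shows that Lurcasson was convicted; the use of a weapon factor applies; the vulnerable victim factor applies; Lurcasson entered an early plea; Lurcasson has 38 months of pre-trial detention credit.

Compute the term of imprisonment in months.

Use of a weapon enhancement: +47 months
Vulnerable victim enhancement: +25 months
Adjusted term: 95 months + 47 months + 25 months = 167 months
Early plea reduction: 15% of 167 months = 25 months (rounded down)
After reduction: 167 − 25 = 142 months
Less pre-trial detention credit: 142 months − 38 months = 104 months
Cap at 134 months: 104 months is within the cap, no reduction.
Minimum 26 months: 104 months meets the minimum, no increase.

104 months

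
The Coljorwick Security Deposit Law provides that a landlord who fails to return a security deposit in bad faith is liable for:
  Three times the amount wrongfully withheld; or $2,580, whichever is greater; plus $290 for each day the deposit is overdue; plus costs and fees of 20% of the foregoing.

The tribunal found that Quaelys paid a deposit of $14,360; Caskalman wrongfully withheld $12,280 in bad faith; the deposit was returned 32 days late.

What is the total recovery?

$55,344

Trebled: 3 × $12,280 = $36,840
Minimum $2,580: $36,840 meets the minimum, no increase.
Late-return penalty: 32 × $290 = $9,280
Damages plus late penalty: $36,840 + $9,280 = $46,120
Costs and fees: 20% of $46,120 = $9,224
Total recovery: $46,120 + $9,224 = $55,344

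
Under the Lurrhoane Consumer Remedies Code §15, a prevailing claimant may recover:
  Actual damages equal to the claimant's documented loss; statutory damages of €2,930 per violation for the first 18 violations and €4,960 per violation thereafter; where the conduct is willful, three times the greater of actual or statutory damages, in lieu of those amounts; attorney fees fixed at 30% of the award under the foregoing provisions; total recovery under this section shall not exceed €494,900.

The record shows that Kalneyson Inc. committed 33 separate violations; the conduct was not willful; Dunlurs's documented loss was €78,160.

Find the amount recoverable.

€266,890

First 18 violations: 18 × €2,930 = €52,740
Remaining violations: (33 − 18) × €4,960 = €74,400
Statutory damages: €52,740 + €74,400 = €127,140
Conduct not willful: the in-lieu enhancement does not apply.
Actual plus statutory damages: €78,160 + €127,140 = €205,300
Attorney fees: 30% of €205,300 = €61,590
Total before cap: €205,300 + €61,590 = €266,890
Cap at €494,900: €266,890 is within the cap, no reduction.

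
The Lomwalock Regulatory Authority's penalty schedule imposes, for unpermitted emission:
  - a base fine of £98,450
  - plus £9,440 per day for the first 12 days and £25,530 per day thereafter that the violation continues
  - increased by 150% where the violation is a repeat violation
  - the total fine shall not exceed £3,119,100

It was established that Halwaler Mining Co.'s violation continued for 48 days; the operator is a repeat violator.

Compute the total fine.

First 12 days: 12 × £9,440 = £113,280
Remaining days: (48 − 12) × £25,530 = £919,080
Per-day component: £113,280 + £919,080 = £1,032,360
Base plus per-day: £98,450 + £1,032,360 = £1,130,810
Enhancement: 150% of £1,130,810 = £1,696,215
Enhanced fine: £1,130,810 + £1,696,215 = £2,827,025
Cap at £3,119,100: £2,827,025 is within the cap, no reduction.

£2,827,025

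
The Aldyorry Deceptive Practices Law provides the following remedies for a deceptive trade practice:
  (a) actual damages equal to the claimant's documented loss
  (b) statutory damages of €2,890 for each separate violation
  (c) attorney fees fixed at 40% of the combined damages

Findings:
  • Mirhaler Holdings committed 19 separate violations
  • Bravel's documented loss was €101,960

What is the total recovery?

€219,618

Statutory damages: 19 × €2,890 = €54,910
Combined damages: €101,960 + €54,910 = €156,870
Attorney fees: 40% of €156,870 = €62,748
Total recovery: €156,870 + €62,748 = €219,618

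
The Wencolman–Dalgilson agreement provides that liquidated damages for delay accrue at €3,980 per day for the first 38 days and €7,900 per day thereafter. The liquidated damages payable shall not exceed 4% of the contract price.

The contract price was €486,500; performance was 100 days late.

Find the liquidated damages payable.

Liquidated damages: €19,460

First 38 days: 38 × €3,980 = €151,240
Remaining days: (100 − 38) × €7,900 = €489,800
Accrued per-day damages: €151,240 + €489,800 = €641,040
Cap: 4% of €486,500 = €19,460
Cap at €19,460: €641,040 exceeds the cap → €19,460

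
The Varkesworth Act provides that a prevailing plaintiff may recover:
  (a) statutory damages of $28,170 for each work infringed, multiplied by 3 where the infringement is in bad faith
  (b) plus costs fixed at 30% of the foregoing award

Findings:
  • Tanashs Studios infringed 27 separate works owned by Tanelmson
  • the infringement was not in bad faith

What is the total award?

Statutory damages: 27 × $28,170 = $760,590
Infringement not in bad faith: no ×3 enhancement.
Costs: 30% of $760,590 = $228,177
Award plus costs: $760,590 + $228,177 = $988,767

$988,767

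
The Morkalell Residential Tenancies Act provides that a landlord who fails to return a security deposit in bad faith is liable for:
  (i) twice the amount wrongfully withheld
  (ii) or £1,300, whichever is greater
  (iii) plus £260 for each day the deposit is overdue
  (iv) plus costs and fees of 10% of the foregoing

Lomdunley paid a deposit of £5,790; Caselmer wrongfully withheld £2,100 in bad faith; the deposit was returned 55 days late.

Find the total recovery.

Doubled: 2 × £2,100 = £4,200
Minimum £1,300: £4,200 meets the minimum, no increase.
Late-return penalty: 55 × £260 = £14,300
Damages plus late penalty: £4,200 + £14,300 = £18,500
Costs and fees: 10% of £18,500 = £1,850
Total recovery: £18,500 + £1,850 = £20,350

£20,350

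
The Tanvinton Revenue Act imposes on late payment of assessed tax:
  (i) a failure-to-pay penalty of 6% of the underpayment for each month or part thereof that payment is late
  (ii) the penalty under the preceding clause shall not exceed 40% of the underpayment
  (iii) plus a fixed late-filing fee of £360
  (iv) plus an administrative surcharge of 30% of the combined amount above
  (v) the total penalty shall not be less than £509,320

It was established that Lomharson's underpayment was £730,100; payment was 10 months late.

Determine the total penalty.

Accrued rate: 6% × 10 = 60%, capped at 40% → 40%
Failure-to-pay penalty: 40% of £730,100 = £292,040
Penalty before surcharge: £292,040 + £360 = £292,400
Administrative surcharge: 30% of £292,400 = £87,720
Total penalty: £292,400 + £87,720 = £380,120
Minimum £509,320: £380,120 is below the minimum → £509,320

£509,320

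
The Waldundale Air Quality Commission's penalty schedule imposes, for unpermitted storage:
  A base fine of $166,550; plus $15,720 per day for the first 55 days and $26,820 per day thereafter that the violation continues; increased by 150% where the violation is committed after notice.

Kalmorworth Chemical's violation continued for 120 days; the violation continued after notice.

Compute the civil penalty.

$6,936,125

First 55 days: 55 × $15,720 = $864,600
Remaining days: (120 − 55) × $26,820 = $1,743,300
Per-day component: $864,600 + $1,743,300 = $2,607,900
Base plus per-day: $166,550 + $2,607,900 = $2,774,450
Enhancement: 150% of $2,774,450 = $4,161,675
Enhanced fine: $2,774,450 + $4,161,675 = $6,936,125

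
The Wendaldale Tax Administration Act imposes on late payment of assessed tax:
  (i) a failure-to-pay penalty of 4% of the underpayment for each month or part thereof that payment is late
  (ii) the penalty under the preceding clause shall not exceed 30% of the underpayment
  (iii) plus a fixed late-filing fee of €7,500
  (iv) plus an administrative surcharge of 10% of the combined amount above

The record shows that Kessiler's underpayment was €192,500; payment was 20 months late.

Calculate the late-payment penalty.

Accrued rate: 4% × 20 = 80%, capped at 30% → 30%
Failure-to-pay penalty: 30% of €192,500 = €57,750
Penalty before surcharge: €57,750 + €7,500 = €65,250
Administrative surcharge: 10% of €65,250 = €6,525
Total penalty: €65,250 + €6,525 = €71,775

Penalty: €71,775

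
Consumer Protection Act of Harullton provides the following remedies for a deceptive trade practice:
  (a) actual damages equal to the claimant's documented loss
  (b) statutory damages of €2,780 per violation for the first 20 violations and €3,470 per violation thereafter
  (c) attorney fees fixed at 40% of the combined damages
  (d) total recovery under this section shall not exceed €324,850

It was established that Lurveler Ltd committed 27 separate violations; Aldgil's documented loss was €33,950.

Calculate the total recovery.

€159,376

First 20 violations: 20 × €2,780 = €55,600
Remaining violations: (27 − 20) × €3,470 = €24,290
Statutory damages: €55,600 + €24,290 = €79,890
Combined damages: €33,950 + €79,890 = €113,840
Attorney fees: 40% of €113,840 = €45,536
Total before cap: €113,840 + €45,536 = €159,376
Cap at €324,850: €159,376 is within the cap, no reduction.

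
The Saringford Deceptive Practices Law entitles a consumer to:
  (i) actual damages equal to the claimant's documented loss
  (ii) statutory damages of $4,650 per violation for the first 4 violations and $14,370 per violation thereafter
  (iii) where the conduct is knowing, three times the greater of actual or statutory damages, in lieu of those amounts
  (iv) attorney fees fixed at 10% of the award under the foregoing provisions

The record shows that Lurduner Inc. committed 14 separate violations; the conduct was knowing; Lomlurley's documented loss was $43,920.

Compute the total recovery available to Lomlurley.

$535,590

First 4 violations: 4 × $4,650 = $18,600
Remaining violations: (14 − 4) × $14,370 = $143,700
Statutory damages: $18,600 + $143,700 = $162,300
Greater of actual damages ($43,920) or statutory damages ($162,300): $162,300
Trebled: 3 × $162,300 = $486,900
Attorney fees: 10% of $486,900 = $48,690
Total recovery: $486,900 + $48,690 = $535,590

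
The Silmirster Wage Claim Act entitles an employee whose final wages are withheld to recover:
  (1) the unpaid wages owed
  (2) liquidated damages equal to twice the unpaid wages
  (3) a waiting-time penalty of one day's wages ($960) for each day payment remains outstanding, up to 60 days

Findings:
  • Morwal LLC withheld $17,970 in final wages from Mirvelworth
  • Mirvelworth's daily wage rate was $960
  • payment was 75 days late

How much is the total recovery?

Doubled: 2 × $17,970 = $35,940
Penalty days: min(75, 60) = 60
Waiting-time penalty: 60 × $960 = $57,600
Total award: $17,970 + $35,940 + $57,600 = $111,510

Total award: $111,510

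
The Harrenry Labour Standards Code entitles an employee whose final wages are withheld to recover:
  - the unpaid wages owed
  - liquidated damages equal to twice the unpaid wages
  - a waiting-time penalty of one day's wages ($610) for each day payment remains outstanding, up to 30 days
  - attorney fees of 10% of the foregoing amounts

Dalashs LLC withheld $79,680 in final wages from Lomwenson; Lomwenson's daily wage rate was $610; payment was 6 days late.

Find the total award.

$266,970

Doubled: 2 × $79,680 = $159,360
Penalty days: min(6, 30) = 6
Waiting-time penalty: 6 × $610 = $3,660
Subtotal: $79,680 + $159,360 + $3,660 = $242,700
Attorney fees: 10% of $242,700 = $24,270
Total award: $242,700 + $24,270 = $266,970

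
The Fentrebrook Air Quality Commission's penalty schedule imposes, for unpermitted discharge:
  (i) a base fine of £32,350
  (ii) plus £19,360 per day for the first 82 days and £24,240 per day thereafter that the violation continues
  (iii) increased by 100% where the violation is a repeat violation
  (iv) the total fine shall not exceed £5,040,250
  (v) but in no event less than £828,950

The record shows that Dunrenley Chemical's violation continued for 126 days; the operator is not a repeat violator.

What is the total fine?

£2,686,430

First 82 days: 82 × £19,360 = £1,587,520
Remaining days: (126 − 82) × £24,240 = £1,066,560
Per-day component: £1,587,520 + £1,066,560 = £2,654,080
Base plus per-day: £32,350 + £2,654,080 = £2,686,430
The operator is not a repeat violator: no 100% increase.
Cap at £5,040,250: £2,686,430 is within the cap, no reduction.
Minimum £828,950: £2,686,430 meets the minimum, no increase.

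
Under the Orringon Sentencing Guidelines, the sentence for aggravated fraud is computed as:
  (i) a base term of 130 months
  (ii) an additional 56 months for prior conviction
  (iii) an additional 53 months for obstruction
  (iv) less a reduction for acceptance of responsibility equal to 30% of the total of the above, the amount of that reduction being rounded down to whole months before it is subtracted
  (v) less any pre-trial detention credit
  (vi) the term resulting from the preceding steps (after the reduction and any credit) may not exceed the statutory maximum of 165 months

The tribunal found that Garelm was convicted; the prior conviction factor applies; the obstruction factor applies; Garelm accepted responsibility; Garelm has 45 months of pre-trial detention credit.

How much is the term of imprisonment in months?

123 months

Prior conviction enhancement: +56 months
Obstruction enhancement: +53 months
Adjusted term: 130 months + 56 months + 53 months = 239 months
Acceptance of responsibility reduction: 30% of 239 months = 71 months (rounded down)
After reduction: 239 − 71 = 168 months
Less pre-trial detention credit: 168 months − 45 months = 123 months
Cap at 165 months: 123 months is within the cap, no reduction.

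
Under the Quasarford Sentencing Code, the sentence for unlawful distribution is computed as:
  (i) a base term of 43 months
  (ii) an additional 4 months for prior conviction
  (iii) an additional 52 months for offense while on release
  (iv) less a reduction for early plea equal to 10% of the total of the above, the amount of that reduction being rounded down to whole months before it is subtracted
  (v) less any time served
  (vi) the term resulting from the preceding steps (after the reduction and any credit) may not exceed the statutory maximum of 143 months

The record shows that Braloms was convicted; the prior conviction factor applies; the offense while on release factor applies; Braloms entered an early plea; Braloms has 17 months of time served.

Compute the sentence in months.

Prior conviction enhancement: +4 months
Offense while on release enhancement: +52 months
Adjusted term: 43 months + 4 months + 52 months = 99 months
Early plea reduction: 10% of 99 months = 9 months (rounded down)
After reduction: 99 − 9 = 90 months
Less time served: 90 months − 17 months = 73 months
Cap at 143 months: 73 months is within the cap, no reduction.

73 months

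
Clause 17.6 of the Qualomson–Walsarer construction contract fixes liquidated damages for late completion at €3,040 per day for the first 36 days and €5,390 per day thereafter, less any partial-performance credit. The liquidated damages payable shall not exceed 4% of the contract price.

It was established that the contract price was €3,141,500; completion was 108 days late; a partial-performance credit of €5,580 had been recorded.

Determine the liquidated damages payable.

First 36 days: 36 × €3,040 = €109,440
Remaining days: (108 − 36) × €5,390 = €388,080
Accrued per-day damages: €109,440 + €388,080 = €497,520
Less partial-performance credit: €497,520 − €5,580 = €491,940
Cap: 4% of €3,141,500 = €125,660
Cap at €125,660: €491,940 exceeds the cap → €125,660

€125,660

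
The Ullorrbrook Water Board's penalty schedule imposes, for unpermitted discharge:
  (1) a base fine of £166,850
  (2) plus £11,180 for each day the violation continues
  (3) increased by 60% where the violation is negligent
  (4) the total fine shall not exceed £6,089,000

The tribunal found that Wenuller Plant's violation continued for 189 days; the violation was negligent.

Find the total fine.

Per-day component: 189 × £11,180 = £2,113,020
Base plus per-day: £166,850 + £2,113,020 = £2,279,870
Enhancement: 60% of £2,279,870 = £1,367,922
Enhanced fine: £2,279,870 + £1,367,922 = £3,647,792
Cap at £6,089,000: £3,647,792 is within the cap, no reduction.

£3,647,792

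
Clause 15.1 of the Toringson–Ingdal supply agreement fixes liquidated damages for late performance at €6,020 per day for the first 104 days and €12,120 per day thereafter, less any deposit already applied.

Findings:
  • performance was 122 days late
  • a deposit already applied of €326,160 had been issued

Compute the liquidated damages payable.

First 104 days: 104 × €6,020 = €626,080
Remaining days: (122 − 104) × €12,120 = €218,160
Accrued per-day damages: €626,080 + €218,160 = €844,240
Less deposit already applied: €844,240 − €326,160 = €518,080

€518,080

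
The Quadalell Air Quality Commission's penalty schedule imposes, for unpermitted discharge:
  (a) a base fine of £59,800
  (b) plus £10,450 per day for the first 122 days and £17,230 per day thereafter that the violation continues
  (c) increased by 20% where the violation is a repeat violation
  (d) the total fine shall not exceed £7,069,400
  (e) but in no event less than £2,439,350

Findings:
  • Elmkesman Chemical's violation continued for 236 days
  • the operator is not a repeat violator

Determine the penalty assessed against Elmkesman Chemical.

£3,298,920

First 122 days: 122 × £10,450 = £1,274,900
Remaining days: (236 − 122) × £17,230 = £1,964,220
Per-day component: £1,274,900 + £1,964,220 = £3,239,120
Base plus per-day: £59,800 + £3,239,120 = £3,298,920
The operator is not a repeat violator: no 20% increase.
Cap at £7,069,400: £3,298,920 is within the cap, no reduction.
Minimum £2,439,350: £3,298,920 meets the minimum, no increase.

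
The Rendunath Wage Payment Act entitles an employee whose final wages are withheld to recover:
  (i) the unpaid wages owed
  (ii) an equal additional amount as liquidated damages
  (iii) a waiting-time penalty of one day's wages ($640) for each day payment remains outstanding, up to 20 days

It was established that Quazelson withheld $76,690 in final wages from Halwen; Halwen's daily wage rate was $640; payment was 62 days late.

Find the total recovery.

Liquidated damages (equal amount): $76,690
Penalty days: min(62, 20) = 20
Waiting-time penalty: 20 × $640 = $12,800
Total award: $76,690 + $76,690 + $12,800 = $166,180

Total award: $166,180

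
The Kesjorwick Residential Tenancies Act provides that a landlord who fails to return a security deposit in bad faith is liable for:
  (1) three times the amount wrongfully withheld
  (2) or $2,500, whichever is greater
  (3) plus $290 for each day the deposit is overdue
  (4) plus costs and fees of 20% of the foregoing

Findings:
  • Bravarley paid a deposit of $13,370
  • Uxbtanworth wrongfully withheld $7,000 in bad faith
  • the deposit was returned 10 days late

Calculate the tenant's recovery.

$28,680

Trebled: 3 × $7,000 = $21,000
Minimum $2,500: $21,000 meets the minimum, no increase.
Late-return penalty: 10 × $290 = $2,900
Damages plus late penalty: $21,000 + $2,900 = $23,900
Costs and fees: 20% of $23,900 = $4,780
Total recovery: $23,900 + $4,780 = $28,680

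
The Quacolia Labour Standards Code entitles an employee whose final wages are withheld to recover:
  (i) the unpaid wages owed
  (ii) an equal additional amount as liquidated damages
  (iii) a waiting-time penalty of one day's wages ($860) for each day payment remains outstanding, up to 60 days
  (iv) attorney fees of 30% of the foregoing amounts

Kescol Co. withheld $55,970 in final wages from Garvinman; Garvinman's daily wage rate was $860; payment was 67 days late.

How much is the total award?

Liquidated damages (equal amount): $55,970
Penalty days: min(67, 60) = 60
Waiting-time penalty: 60 × $860 = $51,600
Subtotal: $55,970 + $55,970 + $51,600 = $163,540
Attorney fees: 30% of $163,540 = $49,062
Total award: $163,540 + $49,062 = $212,602

$212,602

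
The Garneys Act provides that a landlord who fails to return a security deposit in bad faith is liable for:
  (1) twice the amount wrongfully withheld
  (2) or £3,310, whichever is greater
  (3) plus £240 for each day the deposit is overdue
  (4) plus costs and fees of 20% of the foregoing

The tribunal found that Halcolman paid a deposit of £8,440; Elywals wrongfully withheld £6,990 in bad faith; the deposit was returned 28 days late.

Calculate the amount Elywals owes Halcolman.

Doubled: 2 × £6,990 = £13,980
Minimum £3,310: £13,980 meets the minimum, no increase.
Late-return penalty: 28 × £240 = £6,720
Damages plus late penalty: £13,980 + £6,720 = £20,700
Costs and fees: 20% of £20,700 = £4,140
Total recovery: £20,700 + £4,140 = £24,840

Recovery: £24,840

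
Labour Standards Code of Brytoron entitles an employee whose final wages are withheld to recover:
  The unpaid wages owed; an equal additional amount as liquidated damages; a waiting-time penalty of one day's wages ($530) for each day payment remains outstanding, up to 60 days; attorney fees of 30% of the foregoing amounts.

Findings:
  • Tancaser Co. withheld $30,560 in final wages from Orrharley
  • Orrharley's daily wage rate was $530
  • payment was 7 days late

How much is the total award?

Liquidated damages (equal amount): $30,560
Penalty days: min(7, 60) = 7
Waiting-time penalty: 7 × $530 = $3,710
Subtotal: $30,560 + $30,560 + $3,710 = $64,830
Attorney fees: 30% of $64,830 = $19,449
Total award: $64,830 + $19,449 = $84,279

$84,279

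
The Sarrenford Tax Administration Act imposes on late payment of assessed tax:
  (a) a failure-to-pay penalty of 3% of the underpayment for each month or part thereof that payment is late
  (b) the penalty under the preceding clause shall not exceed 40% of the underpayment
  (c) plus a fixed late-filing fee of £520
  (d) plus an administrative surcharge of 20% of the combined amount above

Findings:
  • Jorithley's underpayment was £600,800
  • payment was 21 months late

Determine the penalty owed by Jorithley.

Accrued rate: 3% × 21 = 63%, capped at 40% → 40%
Failure-to-pay penalty: 40% of £600,800 = £240,320
Penalty before surcharge: £240,320 + £520 = £240,840
Administrative surcharge: 20% of £240,840 = £48,168
Total penalty: £240,840 + £48,168 = £289,008

Penalty: £289,008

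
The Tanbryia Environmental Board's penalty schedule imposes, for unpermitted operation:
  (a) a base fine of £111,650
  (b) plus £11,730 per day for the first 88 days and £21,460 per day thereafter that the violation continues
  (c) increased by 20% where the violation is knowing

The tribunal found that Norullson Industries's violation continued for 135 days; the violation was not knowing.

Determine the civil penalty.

First 88 days: 88 × £11,730 = £1,032,240
Remaining days: (135 − 88) × £21,460 = £1,008,620
Per-day component: £1,032,240 + £1,008,620 = £2,040,860
Base plus per-day: £111,650 + £2,040,860 = £2,152,510
The violation was not knowing: no 20% increase.

£2,152,510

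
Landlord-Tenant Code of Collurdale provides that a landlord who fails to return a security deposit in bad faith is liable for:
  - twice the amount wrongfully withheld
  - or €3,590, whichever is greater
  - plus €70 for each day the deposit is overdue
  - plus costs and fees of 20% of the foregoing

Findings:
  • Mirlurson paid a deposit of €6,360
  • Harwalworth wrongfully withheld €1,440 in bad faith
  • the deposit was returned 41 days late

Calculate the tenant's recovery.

Doubled: 2 × €1,440 = €2,880
Minimum €3,590: €2,880 is below the minimum → €3,590
Late-return penalty: 41 × €70 = €2,870
Damages plus late penalty: €3,590 + €2,870 = €6,460
Costs and fees: 20% of €6,460 = €1,292
Total recovery: €6,460 + €1,292 = €7,752

€7,752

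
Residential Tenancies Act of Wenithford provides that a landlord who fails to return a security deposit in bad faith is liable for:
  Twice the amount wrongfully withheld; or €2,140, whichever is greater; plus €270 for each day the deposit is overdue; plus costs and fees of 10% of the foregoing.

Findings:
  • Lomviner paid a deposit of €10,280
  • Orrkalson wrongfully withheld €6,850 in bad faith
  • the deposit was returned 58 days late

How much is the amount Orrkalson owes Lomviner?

€32,296

Doubled: 2 × €6,850 = €13,700
Minimum €2,140: €13,700 meets the minimum, no increase.
Late-return penalty: 58 × €270 = €15,660
Damages plus late penalty: €13,700 + €15,660 = €29,360
Costs and fees: 10% of €29,360 = €2,936
Total recovery: €29,360 + €2,936 = €32,296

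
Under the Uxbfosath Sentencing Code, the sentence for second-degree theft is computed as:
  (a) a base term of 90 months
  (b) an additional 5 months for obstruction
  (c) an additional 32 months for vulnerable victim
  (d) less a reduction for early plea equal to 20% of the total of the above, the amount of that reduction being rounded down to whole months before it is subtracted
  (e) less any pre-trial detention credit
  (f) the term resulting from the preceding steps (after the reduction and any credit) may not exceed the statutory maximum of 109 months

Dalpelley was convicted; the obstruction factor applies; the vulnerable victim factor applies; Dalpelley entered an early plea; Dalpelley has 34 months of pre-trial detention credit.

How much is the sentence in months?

68 months

Obstruction enhancement: +5 months
Vulnerable victim enhancement: +32 months
Adjusted term: 90 months + 5 months + 32 months = 127 months
Early plea reduction: 20% of 127 months = 25 months (rounded down)
After reduction: 127 − 25 = 102 months
Less pre-trial detention credit: 102 months − 34 months = 68 months
Cap at 109 months: 68 months is within the cap, no reduction.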